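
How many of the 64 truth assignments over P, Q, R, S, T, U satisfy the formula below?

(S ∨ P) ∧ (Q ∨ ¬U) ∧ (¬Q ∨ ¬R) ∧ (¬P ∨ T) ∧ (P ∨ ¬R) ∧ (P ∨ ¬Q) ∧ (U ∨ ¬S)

5

There are 2^6 = 64 truth assignments over (P, Q, R, S, T, U).
Split on S. With S = True, the clauses containing S are satisfied and ¬S drops from the rest; 1 of the 2^5 = 32 assignments to the other variables satisfy what remains.
With S = False, by the same count on the reduced clause set, 4 assignments work.
(One model: P=T, Q=F, R=F, S=F, T=T, U=F.)
Total: 1 + 4 = 5.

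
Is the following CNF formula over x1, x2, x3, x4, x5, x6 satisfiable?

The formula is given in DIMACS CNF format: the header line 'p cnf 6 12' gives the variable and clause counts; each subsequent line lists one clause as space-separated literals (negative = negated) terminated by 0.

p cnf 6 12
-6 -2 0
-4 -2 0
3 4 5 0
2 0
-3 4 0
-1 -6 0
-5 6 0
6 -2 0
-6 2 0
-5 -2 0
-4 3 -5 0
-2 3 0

No

(x2) alone gives x2 = True.
(¬x6) alone gives x6 = False.
Now (x6) is unsatisfied and unit — conflict.
No assignment satisfies every clause.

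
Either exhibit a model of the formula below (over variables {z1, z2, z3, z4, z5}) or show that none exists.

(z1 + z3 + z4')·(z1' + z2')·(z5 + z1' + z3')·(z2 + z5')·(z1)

z1 ↦ 1, z2 ↦ 0, z3 ↦ 0, z4 ↦ 0, z5 ↦ 0

Unit clause (z1) forces z1 = 1.
Unit clause (z2') forces z2 = 0.
Unit clause (z5') forces z5 = 0.
Unit clause (z3') forces z3 = 0.
All clauses hold; z4 can take either value.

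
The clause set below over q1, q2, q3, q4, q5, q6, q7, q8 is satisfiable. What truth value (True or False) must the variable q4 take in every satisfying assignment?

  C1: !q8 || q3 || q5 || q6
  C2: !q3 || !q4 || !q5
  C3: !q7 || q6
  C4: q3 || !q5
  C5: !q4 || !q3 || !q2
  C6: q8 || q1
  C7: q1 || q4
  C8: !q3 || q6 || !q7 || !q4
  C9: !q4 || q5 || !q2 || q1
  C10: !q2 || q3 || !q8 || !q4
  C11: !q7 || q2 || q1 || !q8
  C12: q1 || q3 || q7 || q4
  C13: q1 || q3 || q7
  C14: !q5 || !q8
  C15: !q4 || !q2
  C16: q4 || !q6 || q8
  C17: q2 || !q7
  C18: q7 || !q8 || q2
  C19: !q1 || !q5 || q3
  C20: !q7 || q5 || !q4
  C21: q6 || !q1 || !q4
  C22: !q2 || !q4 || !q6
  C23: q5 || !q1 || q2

False

Suppose q4 = true.
The clause (!q2) is unit, so q2 = false.
The clause (!q7) is unit, so q7 = false.
The clause (!q8) is unit, so q8 = false.
The clause (q1) is unit, so q1 = true.
The clause (q6) is unit, so q6 = true.
The clause (q5) is unit, so q5 = true.
The clause (!q3) is unit, so q3 = false.
Now (q3) is unsatisfied and unit — conflict.
So every satisfying assignment has q4 = False.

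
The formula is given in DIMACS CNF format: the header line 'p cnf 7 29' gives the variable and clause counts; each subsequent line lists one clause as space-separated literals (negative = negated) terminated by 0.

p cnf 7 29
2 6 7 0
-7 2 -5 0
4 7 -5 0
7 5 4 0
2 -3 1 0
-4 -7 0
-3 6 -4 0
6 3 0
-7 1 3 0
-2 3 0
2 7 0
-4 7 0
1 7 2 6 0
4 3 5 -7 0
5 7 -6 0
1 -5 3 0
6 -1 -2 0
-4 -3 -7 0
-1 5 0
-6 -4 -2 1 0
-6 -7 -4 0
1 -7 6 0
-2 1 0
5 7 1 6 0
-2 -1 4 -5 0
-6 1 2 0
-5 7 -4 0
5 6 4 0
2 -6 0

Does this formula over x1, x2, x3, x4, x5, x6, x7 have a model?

Branch on x4: set x4 = False.
Branch on x7: set x7 = True.
Branch on x2: set x2 = True.
(x3) alone gives x3 = True.
(x1) alone gives x1 = True.
(x6) alone gives x6 = True.
(x5) alone gives x5 = True.
That conflicts with the unit clause (¬x5).
So x2 must be the other value — set x2 = False.
(¬x5) alone gives x5 = False.
(x3) alone gives x3 = True.
(x1) alone gives x1 = True.
That conflicts with the unit clause (¬x1).
Neither x2 = True nor x2 = False works.
So x7 must be the other value — set x7 = False.
(¬x5) alone gives x5 = False.
That conflicts with the unit clause (x5).
Neither x7 = True nor x7 = False works.
So x4 must be the other value — set x4 = True.
(¬x7) alone gives x7 = False.
That conflicts with the unit clause (x7).
Neither x4 = True nor x4 = False works.
No assignment satisfies every clause.

Unsatisfiable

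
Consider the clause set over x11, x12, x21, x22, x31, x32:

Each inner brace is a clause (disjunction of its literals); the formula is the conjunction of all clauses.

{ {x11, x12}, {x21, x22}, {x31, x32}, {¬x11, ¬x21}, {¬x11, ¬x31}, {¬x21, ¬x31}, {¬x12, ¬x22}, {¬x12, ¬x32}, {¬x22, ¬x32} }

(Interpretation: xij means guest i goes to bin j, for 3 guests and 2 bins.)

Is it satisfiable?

Branch on x11: set x11 = True.
From the singleton clause (¬x21), x21 = False.
From the singleton clause (x22), x22 = True.
From the singleton clause (¬x31), x31 = False.
From the singleton clause (x32), x32 = True.
But (¬x32) is also a unit clause — contradiction.
Backtrack on x11: now try x11 = False.
From the singleton clause (x12), x12 = True.
From the singleton clause (¬x22), x22 = False.
From the singleton clause (x21), x21 = True.
From the singleton clause (¬x31), x31 = False.
From the singleton clause (x32), x32 = True.
But (¬x32) is also a unit clause — contradiction.
Either choice for x11 ends in contradiction.
No assignment satisfies every clause.

No, unsatisfiable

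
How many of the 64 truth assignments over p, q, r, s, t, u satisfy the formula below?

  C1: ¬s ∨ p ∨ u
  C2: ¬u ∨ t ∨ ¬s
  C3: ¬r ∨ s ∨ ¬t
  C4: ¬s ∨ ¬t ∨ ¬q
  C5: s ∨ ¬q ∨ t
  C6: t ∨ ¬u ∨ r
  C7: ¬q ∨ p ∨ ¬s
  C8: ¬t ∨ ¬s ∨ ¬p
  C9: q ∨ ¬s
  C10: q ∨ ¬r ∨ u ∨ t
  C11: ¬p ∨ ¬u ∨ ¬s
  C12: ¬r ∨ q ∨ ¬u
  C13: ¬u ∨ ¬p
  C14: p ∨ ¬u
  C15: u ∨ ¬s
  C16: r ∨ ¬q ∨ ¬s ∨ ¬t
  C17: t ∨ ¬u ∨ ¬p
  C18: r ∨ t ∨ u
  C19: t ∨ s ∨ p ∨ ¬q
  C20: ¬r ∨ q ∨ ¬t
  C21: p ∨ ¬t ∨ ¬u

There are 2^6 = 64 truth assignments over (p, q, r, s, t, u).
Split on t. With t = True, the clauses containing t are satisfied and ¬t drops from the rest; 4 of the 2^5 = 32 assignments to the other variables satisfy what remains.
With t = False, by the same count on the reduced clause set, 0 assignments work.
(One model: p=F, q=F, r=F, s=F, t=T, u=F.)
Total: 4 + 0 = 4.

4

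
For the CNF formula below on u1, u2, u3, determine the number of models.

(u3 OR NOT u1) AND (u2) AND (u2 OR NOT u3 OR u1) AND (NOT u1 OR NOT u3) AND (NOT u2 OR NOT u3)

There are 2^3 = 8 truth assignments over (u1, u2, u3).
Split on u2. With u2 = true, the clauses containing u2 are satisfied and NOT u2 drops from the rest; 1 of the 2^2 = 4 assignments to the other variables satisfy what remains.
With u2 = false, by the same count on the reduced clause set, 0 assignments work.
(One model: u1=F, u2=T, u3=F.)
Total: 1 + 0 = 1.

1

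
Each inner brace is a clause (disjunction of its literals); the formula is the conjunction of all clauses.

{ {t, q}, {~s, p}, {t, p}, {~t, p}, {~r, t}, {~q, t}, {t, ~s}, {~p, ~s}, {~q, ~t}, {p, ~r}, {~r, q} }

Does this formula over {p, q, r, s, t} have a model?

Yes, satisfiable

Try t = 1.
The clause (p) is unit, so p = 1.
The clause (~s) is unit, so s = 0.
The clause (~q) is unit, so q = 0.
The clause (~r) is unit, so r = 0.
All clauses are satisfied.
A satisfying assignment: p=1,  q=0,  r=0,  s=0,  t=1.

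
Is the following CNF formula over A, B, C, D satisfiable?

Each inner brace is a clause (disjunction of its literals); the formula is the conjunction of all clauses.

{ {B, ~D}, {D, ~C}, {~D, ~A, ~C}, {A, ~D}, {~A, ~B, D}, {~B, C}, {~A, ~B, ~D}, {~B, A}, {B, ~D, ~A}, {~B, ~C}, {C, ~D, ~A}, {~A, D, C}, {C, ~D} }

Suppose B = 0.
Unit clause (~D) forces D = 0.
Unit clause (~C) forces C = 0.
Unit clause (~A) forces A = 0.
All clauses are satisfied.
A satisfying assignment: A=0,  B=0,  C=0,  D=0.

Satisfiable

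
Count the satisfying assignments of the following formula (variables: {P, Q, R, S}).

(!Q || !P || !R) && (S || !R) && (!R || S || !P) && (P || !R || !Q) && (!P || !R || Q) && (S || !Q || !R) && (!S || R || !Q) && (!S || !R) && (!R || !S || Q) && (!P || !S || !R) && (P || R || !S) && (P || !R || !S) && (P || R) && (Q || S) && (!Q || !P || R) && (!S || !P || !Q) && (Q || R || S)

1

There are 2^4 = 16 truth assignments over (P, Q, R, S).
Check each against the 17 clauses (columns in the order P, Q, R, S):
  F F F F  ✗ fails (P || R)
  F F F T  ✗ fails (P || R || !S)
  F F T F  ✗ fails (S || !R)
  F F T T  ✗ fails (!S || !R)
  F T F F  ✗ fails (P || R)
  F T F T  ✗ fails (!S || R || !Q)
  F T T F  ✗ fails (S || !R)
  F T T T  ✗ fails (P || !R || !Q)
  T F F F  ✗ fails (Q || S)
  T F F T  ✓ satisfies all
  T F T F  ✗ fails (S || !R)
  T F T T  ✗ fails (!P || !R || Q)
  T T F F  ✗ fails (!Q || !P || R)
  T T F T  ✗ fails (!S || R || !Q)
  T T T F  ✗ fails (!Q || !P || !R)
  T T T T  ✗ fails (!Q || !P || !R)
1 of the 16 rows is a model.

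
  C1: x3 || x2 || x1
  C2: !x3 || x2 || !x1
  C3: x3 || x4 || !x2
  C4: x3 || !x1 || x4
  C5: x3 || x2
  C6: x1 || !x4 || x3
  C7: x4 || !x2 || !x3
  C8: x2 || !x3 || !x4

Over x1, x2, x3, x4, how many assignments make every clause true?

4

There are 2^4 = 16 truth assignments over (x1, x2, x3, x4).
Split on x3. With x3 = true, the clauses containing x3 are satisfied and !x3 drops from the rest; 3 of the 2^3 = 8 assignments to the other variables satisfy what remains.
With x3 = false, by the same count on the reduced clause set, 1 assignment works.
(One model: x1=F, x2=F, x3=T, x4=F.)
Total: 3 + 1 = 4.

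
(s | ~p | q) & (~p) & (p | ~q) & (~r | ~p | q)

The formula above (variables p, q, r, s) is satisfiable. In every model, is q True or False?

Suppose q = 1.
Unit clause (~p) forces p = 0.
But (p) is also a unit clause — contradiction.
So every satisfying assignment has q = False.

False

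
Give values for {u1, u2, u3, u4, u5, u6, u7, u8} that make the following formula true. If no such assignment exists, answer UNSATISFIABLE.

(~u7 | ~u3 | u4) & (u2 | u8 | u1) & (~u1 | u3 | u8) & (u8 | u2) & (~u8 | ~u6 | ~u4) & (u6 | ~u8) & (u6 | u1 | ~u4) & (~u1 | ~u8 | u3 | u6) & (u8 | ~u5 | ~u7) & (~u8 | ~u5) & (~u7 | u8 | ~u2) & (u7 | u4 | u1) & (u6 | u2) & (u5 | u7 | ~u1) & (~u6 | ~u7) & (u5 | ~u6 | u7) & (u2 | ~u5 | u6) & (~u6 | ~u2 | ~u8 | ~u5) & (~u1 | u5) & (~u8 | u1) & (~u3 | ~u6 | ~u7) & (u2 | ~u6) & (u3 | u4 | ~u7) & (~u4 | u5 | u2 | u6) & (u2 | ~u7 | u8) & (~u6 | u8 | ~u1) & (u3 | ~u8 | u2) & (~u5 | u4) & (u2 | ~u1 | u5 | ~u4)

Suppose u8 = 0.
From the singleton clause (u2), u2 = 1.
From the singleton clause (~u7), u7 = 0.
Suppose u1 = 0.
From the singleton clause (u4), u4 = 1.
From the singleton clause (u6), u6 = 1.
From the singleton clause (u5), u5 = 1.
Every clause is now satisfied; u3 is unconstrained.

u1=0, u2=1, u3=0, u4=1, u5=1, u6=1, u7=0, u8=0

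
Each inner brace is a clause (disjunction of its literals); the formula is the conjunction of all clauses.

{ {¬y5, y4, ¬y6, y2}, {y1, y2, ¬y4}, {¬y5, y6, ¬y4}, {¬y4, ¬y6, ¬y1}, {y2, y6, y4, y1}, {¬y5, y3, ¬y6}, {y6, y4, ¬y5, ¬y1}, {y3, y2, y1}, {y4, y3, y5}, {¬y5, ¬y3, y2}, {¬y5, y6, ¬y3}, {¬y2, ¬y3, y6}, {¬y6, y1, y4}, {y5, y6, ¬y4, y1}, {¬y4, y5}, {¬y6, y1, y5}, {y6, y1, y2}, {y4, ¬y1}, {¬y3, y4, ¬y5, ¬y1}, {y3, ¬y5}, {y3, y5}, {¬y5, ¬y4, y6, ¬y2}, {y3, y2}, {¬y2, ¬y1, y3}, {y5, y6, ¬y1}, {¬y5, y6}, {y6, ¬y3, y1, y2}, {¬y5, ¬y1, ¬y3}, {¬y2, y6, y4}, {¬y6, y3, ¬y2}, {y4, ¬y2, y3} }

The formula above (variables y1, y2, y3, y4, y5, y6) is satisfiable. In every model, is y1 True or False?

False

Suppose y1 = True.
From the singleton clause (y4), y4 = True.
From the singleton clause (¬y6), y6 = False.
From the singleton clause (¬y5), y5 = False.
Now (y5) is unsatisfied and unit — conflict.
So every satisfying assignment has y1 = False.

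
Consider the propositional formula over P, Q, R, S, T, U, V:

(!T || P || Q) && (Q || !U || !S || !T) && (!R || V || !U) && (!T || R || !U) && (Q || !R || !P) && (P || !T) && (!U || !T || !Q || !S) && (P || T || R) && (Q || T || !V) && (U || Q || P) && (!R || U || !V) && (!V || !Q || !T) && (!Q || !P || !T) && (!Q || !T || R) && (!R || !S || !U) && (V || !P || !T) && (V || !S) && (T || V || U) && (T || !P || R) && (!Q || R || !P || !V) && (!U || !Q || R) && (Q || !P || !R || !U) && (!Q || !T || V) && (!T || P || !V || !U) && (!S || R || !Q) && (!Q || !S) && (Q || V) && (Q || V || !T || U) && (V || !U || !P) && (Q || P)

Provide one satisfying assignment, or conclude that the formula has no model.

P: false; Q: true; R: true; S: false; T: false; U: true; V: true

Suppose P = false.
(!T) alone gives T = false.
(R) alone gives R = true.
(Q) alone gives Q = true.
(!S) alone gives S = false.
Suppose V = true.
(U) alone gives U = true.
Every clause now holds.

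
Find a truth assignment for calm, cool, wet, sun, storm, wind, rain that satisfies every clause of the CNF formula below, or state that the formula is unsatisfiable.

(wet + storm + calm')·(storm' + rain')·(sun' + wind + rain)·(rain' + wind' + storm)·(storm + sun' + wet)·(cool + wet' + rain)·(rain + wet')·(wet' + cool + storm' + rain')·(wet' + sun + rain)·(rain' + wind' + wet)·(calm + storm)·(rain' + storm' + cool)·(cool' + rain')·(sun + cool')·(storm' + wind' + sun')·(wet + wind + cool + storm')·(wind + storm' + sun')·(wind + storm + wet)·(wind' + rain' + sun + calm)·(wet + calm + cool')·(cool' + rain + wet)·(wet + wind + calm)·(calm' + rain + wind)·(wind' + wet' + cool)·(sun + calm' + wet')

calm ↦ 0,  cool ↦ 0,  wet ↦ 0,  sun ↦ 0,  storm ↦ 1,  wind ↦ 1,  rain ↦ 0

Case storm = 1:
(rain') alone gives rain = 0.
(wet') alone gives wet = 0.
(cool') alone gives cool = 0.
(wind) alone gives wind = 1.
(sun') alone gives sun = 0.
Every clause is now satisfied; calm is unconstrained.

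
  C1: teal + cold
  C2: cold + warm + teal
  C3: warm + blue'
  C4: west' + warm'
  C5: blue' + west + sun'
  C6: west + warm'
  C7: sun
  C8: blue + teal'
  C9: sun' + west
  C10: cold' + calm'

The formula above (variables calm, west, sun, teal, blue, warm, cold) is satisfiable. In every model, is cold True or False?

Suppose cold = 0.
From the singleton clause (teal), teal = 1.
From the singleton clause (sun), sun = 1.
From the singleton clause (blue), blue = 1.
From the singleton clause (warm), warm = 1.
From the singleton clause (west'), west = 0.
But (west) is also a unit clause — contradiction.
So every satisfying assignment has cold = True.

True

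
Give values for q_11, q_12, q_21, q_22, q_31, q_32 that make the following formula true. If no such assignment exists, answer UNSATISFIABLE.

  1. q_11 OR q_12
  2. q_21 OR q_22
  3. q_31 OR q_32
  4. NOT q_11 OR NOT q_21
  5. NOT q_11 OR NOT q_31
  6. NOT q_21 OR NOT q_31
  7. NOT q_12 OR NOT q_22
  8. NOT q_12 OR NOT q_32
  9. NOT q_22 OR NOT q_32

UNSATISFIABLE

Branch on q_11: set q_11 = true.
From the singleton clause (NOT q_21), q_21 = false.
From the singleton clause (q_22), q_22 = true.
From the singleton clause (NOT q_31), q_31 = false.
From the singleton clause (q_32), q_32 = true.
Now (NOT q_32) is unsatisfied and unit — conflict.
That branch fails; take q_11 = false instead.
From the singleton clause (q_12), q_12 = true.
From the singleton clause (NOT q_22), q_22 = false.
From the singleton clause (q_21), q_21 = true.
From the singleton clause (NOT q_31), q_31 = false.
From the singleton clause (q_32), q_32 = true.
Now (NOT q_32) is unsatisfied and unit — conflict.
Neither q_11 = true nor q_11 = false works.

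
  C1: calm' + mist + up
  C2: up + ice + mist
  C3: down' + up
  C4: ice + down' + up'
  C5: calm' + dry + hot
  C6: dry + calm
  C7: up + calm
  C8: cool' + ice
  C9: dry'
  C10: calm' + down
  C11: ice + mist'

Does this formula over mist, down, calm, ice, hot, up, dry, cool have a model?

The clause (dry') is unit, so dry = 0.
The clause (calm) is unit, so calm = 1.
The clause (hot) is unit, so hot = 1.
The clause (down) is unit, so down = 1.
The clause (up) is unit, so up = 1.
The clause (ice) is unit, so ice = 1.
All clauses hold; mist, cool can take either value.
A satisfying assignment: mist ↦ 0,  down ↦ 1,  calm ↦ 1,  ice ↦ 1,  hot ↦ 1,  up ↦ 1,  dry ↦ 0,  cool ↦ 0.

Satisfiable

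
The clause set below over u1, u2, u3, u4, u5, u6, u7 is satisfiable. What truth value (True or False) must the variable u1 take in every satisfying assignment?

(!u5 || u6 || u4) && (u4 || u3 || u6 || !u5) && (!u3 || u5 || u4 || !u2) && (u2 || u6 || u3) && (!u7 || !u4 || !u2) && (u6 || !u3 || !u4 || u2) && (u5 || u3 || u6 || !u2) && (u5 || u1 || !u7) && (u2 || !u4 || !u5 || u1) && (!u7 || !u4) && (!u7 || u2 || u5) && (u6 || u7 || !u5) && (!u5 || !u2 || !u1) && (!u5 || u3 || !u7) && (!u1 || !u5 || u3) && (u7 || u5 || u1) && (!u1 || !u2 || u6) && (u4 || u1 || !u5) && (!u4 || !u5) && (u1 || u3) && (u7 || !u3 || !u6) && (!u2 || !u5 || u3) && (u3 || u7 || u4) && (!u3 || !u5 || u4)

True

Suppose u1 = false.
(u3) alone gives u3 = true.
Branch on u5: set u5 = true.
(u4) alone gives u4 = true.
That conflicts with the unit clause (!u4).
Undo u5 and try u5 = false.
(!u7) alone gives u7 = false.
That conflicts with the unit clause (u7).
Both values of u5 lead to a conflict.
So every satisfying assignment has u1 = True.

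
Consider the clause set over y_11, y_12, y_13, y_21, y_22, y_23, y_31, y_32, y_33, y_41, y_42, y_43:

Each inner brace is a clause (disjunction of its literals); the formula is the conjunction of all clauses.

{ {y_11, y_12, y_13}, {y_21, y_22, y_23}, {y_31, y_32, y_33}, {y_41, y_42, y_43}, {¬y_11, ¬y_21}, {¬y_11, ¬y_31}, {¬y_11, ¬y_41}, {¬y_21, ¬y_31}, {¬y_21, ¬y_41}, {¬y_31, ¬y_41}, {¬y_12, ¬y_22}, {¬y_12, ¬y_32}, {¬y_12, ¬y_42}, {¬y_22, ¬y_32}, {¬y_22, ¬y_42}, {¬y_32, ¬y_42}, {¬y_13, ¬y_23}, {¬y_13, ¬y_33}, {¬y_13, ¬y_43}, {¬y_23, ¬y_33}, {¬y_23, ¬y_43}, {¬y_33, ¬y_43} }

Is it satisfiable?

Branch on y_11: set y_11 = False.
Branch on y_12: set y_12 = True.
(¬y_22) alone gives y_22 = False.
(¬y_32) alone gives y_32 = False.
(¬y_42) alone gives y_42 = False.
Branch on y_21: set y_21 = True.
(¬y_31) alone gives y_31 = False.
(y_33) alone gives y_33 = True.
(¬y_41) alone gives y_41 = False.
(y_43) alone gives y_43 = True.
But (¬y_43) is also a unit clause — contradiction.
Backtrack on y_21: now try y_21 = False.
(y_23) alone gives y_23 = True.
(¬y_13) alone gives y_13 = False.
(¬y_33) alone gives y_33 = False.
(y_31) alone gives y_31 = True.
(¬y_41) alone gives y_41 = False.
(y_43) alone gives y_43 = True.
But (¬y_43) is also a unit clause — contradiction.
Either choice for y_21 ends in contradiction.
Backtrack on y_12: now try y_12 = False.
(y_13) alone gives y_13 = True.
(¬y_23) alone gives y_23 = False.
(¬y_33) alone gives y_33 = False.
(¬y_43) alone gives y_43 = False.
Branch on y_21: set y_21 = True.
(¬y_31) alone gives y_31 = False.
(y_32) alone gives y_32 = True.
(¬y_41) alone gives y_41 = False.
(y_42) alone gives y_42 = True.
But (¬y_42) is also a unit clause — contradiction.
Backtrack on y_21: now try y_21 = False.
(y_22) alone gives y_22 = True.
(¬y_32) alone gives y_32 = False.
(y_31) alone gives y_31 = True.
(¬y_41) alone gives y_41 = False.
(y_42) alone gives y_42 = True.
But (¬y_42) is also a unit clause — contradiction.
Either choice for y_21 ends in contradiction.
Either choice for y_12 ends in contradiction.
Backtrack on y_11: now try y_11 = True.
(¬y_21) alone gives y_21 = False.
(¬y_31) alone gives y_31 = False.
(¬y_41) alone gives y_41 = False.
Branch on y_22: set y_22 = True.
(¬y_12) alone gives y_12 = False.
(¬y_32) alone gives y_32 = False.
(y_33) alone gives y_33 = True.
(¬y_42) alone gives y_42 = False.
(y_43) alone gives y_43 = True.
But (¬y_43) is also a unit clause — contradiction.
Backtrack on y_22: now try y_22 = False.
(y_23) alone gives y_23 = True.
(¬y_13) alone gives y_13 = False.
(¬y_33) alone gives y_33 = False.
(y_32) alone gives y_32 = True.
(¬y_12) alone gives y_12 = False.
(¬y_42) alone gives y_42 = False.
(y_43) alone gives y_43 = True.
But (¬y_43) is also a unit clause — contradiction.
Either choice for y_22 ends in contradiction.
Either choice for y_11 ends in contradiction.
No assignment satisfies every clause.

No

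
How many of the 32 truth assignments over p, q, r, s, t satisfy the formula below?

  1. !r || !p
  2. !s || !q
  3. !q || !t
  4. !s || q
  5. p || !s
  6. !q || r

7

There are 2^5 = 32 truth assignments over (p, q, r, s, t).
Split on r. With r = true, the clauses containing r are satisfied and !r drops from the rest; 3 of the 2^4 = 16 assignments to the other variables satisfy what remains.
With r = false, by the same count on the reduced clause set, 4 assignments work.
(One model: p=F, q=F, r=F, s=F, t=F.)
Total: 3 + 4 = 7.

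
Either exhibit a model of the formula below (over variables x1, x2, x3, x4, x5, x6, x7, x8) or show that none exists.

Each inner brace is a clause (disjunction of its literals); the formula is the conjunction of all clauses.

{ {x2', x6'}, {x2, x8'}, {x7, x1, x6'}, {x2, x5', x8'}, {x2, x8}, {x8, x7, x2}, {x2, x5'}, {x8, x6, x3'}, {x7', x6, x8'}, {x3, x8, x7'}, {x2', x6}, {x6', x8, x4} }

Suppose x2 = 0.
Unit clause (x8') forces x8 = 0.
Now (x8) is unsatisfied and unit — conflict.
That branch fails; take x2 = 1 instead.
Unit clause (x6') forces x6 = 0.
Now (x6) is unsatisfied and unit — conflict.
Either choice for x2 ends in contradiction.

UNSATISFIABLE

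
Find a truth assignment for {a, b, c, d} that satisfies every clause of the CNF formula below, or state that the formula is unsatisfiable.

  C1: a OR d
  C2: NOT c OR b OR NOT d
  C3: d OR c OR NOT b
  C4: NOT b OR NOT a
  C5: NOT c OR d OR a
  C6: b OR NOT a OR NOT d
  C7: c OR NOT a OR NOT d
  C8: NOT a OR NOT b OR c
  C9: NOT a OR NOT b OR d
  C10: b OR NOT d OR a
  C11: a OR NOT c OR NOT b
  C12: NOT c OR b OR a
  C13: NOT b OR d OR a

a=false,  b=true,  c=false,  d=true

Branch on a: set a = false.
Unit clause (d) forces d = true.
Unit clause (b) forces b = true.
Unit clause (NOT c) forces c = false.
This assignment satisfies each clause.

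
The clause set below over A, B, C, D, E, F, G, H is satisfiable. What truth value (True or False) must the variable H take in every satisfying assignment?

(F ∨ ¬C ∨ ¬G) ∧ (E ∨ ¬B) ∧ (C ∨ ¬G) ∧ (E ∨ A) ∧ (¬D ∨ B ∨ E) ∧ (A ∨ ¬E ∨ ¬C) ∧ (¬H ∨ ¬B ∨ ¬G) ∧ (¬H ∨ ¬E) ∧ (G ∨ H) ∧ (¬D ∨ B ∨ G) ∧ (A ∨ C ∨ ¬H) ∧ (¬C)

True

Suppose H = False.
From the singleton clause (G), G = True.
From the singleton clause (C), C = True.
Now (¬C) is unsatisfied and unit — conflict.
So every satisfying assignment has H = True.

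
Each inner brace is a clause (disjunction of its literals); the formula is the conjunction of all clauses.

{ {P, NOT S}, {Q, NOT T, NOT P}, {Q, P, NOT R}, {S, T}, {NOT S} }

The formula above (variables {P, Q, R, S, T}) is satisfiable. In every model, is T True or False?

True

Suppose T = false.
(S) alone gives S = true.
That conflicts with the unit clause (NOT S).
So every satisfying assignment has T = True.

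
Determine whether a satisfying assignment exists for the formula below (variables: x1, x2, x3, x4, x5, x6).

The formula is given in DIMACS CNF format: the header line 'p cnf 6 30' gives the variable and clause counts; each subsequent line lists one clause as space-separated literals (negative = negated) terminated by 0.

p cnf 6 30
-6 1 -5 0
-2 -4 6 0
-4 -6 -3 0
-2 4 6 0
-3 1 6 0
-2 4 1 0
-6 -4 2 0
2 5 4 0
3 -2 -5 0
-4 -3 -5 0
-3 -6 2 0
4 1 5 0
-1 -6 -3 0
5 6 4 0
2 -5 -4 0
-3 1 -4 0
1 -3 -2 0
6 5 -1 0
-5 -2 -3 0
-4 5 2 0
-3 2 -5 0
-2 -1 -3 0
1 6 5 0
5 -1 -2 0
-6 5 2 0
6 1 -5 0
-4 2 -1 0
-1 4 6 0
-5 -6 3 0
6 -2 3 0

Yes

Try x6 = True.
Try x1 = False.
From the singleton clause (¬x5), x5 = False.
From the singleton clause (x4), x4 = True.
From the singleton clause (¬x3), x3 = False.
From the singleton clause (x2), x2 = True.
All clauses are satisfied.
A satisfying assignment: x1=False; x2=True; x3=False; x4=True; x5=False; x6=True.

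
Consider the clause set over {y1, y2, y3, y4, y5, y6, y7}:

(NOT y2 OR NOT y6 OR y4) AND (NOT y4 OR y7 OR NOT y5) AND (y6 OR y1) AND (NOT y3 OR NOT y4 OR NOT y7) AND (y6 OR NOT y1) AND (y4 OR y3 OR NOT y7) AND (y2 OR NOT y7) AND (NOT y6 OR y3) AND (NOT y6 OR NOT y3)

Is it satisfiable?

No, unsatisfiable

Suppose y6 = true.
(y3) alone gives y3 = true.
But (NOT y3) is also a unit clause — contradiction.
So y6 must be the other value — set y6 = false.
(y1) alone gives y1 = true.
But (NOT y1) is also a unit clause — contradiction.
Neither y6 = true nor y6 = false works.
No assignment satisfies every clause.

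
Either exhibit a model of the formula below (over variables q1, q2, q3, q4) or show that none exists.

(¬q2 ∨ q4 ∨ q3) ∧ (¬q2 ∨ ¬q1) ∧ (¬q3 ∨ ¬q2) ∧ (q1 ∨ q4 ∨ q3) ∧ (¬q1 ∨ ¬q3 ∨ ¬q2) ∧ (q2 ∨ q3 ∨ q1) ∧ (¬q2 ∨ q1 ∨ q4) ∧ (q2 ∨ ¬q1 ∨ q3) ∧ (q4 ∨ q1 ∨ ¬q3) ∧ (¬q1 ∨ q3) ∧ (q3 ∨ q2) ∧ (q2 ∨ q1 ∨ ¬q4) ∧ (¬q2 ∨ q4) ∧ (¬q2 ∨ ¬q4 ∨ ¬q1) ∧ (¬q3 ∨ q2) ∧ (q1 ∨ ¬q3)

q1 ↦ False,  q2 ↦ True,  q3 ↦ False,  q4 ↦ True

Try q2 = True.
The clause (¬q1) is unit, so q1 = False.
The clause (¬q3) is unit, so q3 = False.
The clause (q4) is unit, so q4 = True.
Every clause now holds.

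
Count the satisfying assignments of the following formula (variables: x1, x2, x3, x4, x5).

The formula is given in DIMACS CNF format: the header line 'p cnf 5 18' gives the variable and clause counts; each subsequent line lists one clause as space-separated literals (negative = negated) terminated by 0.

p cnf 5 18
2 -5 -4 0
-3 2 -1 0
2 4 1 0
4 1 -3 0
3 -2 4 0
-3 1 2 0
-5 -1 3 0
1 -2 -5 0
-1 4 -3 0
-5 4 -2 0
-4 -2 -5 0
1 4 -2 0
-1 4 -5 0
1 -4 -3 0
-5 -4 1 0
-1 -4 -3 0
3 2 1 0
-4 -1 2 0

There are 2^5 = 32 truth assignments over (x1, x2, x3, x4, x5).
Split on x3. With x3 = True, the clauses containing x3 are satisfied and ¬x3 drops from the rest; 0 of the 2^4 = 16 assignments to the other variables satisfy what remains.
With x3 = False, by the same count on the reduced clause set, 3 assignments work.
Total: 0 + 3 = 3.

3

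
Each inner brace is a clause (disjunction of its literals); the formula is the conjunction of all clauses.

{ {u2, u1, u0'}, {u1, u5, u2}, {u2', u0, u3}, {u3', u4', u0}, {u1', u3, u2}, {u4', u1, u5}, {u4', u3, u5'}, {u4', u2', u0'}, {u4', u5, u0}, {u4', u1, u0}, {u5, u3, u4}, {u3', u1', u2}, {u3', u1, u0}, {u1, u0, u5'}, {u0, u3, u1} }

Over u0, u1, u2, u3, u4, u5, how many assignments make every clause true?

There are 2^6 = 64 truth assignments over (u0, u1, u2, u3, u4, u5).
Split on u3. With u3 = 1, the clauses containing u3 are satisfied and u3' drops from the rest; 6 of the 2^5 = 32 assignments to the other variables satisfy what remains.
With u3 = 0, by the same count on the reduced clause set, 2 assignments work.
(One model: u0=F, u1=T, u2=T, u3=T, u4=F, u5=F.)
Total: 6 + 2 = 8.

8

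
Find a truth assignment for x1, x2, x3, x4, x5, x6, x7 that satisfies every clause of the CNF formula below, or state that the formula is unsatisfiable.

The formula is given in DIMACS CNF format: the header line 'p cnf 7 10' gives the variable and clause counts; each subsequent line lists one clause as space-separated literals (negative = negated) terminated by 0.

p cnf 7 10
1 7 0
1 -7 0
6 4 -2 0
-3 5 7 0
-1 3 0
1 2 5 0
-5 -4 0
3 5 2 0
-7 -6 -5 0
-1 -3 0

UNSATISFIABLE

Case x1 = True:
The clause (x3) is unit, so x3 = True.
That conflicts with the unit clause (¬x3).
That branch fails; take x1 = False instead.
The clause (x7) is unit, so x7 = True.
That conflicts with the unit clause (¬x7).
Either choice for x1 ends in contradiction.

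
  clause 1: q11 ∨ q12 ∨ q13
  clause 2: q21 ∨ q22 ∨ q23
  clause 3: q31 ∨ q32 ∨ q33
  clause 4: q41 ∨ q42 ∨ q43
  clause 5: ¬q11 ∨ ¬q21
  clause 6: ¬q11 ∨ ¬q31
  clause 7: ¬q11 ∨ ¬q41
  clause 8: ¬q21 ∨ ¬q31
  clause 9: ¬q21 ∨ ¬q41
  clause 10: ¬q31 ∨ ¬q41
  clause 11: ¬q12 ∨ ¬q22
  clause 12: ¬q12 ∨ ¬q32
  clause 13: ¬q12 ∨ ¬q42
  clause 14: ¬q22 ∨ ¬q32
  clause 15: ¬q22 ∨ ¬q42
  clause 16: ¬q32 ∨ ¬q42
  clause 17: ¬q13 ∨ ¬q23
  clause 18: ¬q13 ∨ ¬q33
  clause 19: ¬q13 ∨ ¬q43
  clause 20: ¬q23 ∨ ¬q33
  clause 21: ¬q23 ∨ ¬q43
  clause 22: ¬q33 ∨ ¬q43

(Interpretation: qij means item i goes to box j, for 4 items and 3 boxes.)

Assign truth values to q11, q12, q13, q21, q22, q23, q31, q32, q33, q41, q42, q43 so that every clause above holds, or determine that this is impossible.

Try q11 = False.
Try q12 = True.
(¬q22) alone gives q22 = False.
(¬q32) alone gives q32 = False.
(¬q42) alone gives q42 = False.
Try q21 = True.
(¬q31) alone gives q31 = False.
(q33) alone gives q33 = True.
(¬q41) alone gives q41 = False.
(q43) alone gives q43 = True.
But (¬q43) is also a unit clause — contradiction.
Undo q21 and try q21 = False.
(q23) alone gives q23 = True.
(¬q13) alone gives q13 = False.
(¬q33) alone gives q33 = False.
(q31) alone gives q31 = True.
(¬q41) alone gives q41 = False.
(q43) alone gives q43 = True.
But (¬q43) is also a unit clause — contradiction.
Both values of q21 lead to a conflict.
Undo q12 and try q12 = False.
(q13) alone gives q13 = True.
(¬q23) alone gives q23 = False.
(¬q33) alone gives q33 = False.
(¬q43) alone gives q43 = False.
Try q21 = True.
(¬q31) alone gives q31 = False.
(q32) alone gives q32 = True.
(¬q41) alone gives q41 = False.
(q42) alone gives q42 = True.
But (¬q42) is also a unit clause — contradiction.
Undo q21 and try q21 = False.
(q22) alone gives q22 = True.
(¬q32) alone gives q32 = False.
(q31) alone gives q31 = True.
(¬q41) alone gives q41 = False.
(q42) alone gives q42 = True.
But (¬q42) is also a unit clause — contradiction.
Both values of q21 lead to a conflict.
Both values of q12 lead to a conflict.
Undo q11 and try q11 = True.
(¬q21) alone gives q21 = False.
(¬q31) alone gives q31 = False.
(¬q41) alone gives q41 = False.
Try q22 = True.
(¬q12) alone gives q12 = False.
(¬q32) alone gives q32 = False.
(q33) alone gives q33 = True.
(¬q42) alone gives q42 = False.
(q43) alone gives q43 = True.
But (¬q43) is also a unit clause — contradiction.
Undo q22 and try q22 = False.
(q23) alone gives q23 = True.
(¬q13) alone gives q13 = False.
(¬q33) alone gives q33 = False.
(q32) alone gives q32 = True.
(¬q12) alone gives q12 = False.
(¬q42) alone gives q42 = False.
(q43) alone gives q43 = True.
But (¬q43) is also a unit clause — contradiction.
Both values of q22 lead to a conflict.
Both values of q11 lead to a conflict.

UNSATISFIABLE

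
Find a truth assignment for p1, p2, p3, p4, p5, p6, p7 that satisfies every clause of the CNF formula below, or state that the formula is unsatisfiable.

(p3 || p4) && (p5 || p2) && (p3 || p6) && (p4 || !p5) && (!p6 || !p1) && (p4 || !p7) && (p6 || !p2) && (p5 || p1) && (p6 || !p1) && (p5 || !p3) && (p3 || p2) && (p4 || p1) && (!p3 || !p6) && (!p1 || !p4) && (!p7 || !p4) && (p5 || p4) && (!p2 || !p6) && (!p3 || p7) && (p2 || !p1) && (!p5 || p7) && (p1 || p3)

Try p3 = true.
(p5) alone gives p5 = true.
(p4) alone gives p4 = true.
(!p6) alone gives p6 = false.
(!p2) alone gives p2 = false.
(!p1) alone gives p1 = false.
(!p7) alone gives p7 = false.
But (p7) is also a unit clause — contradiction.
That branch fails; take p3 = false instead.
(p4) alone gives p4 = true.
(p6) alone gives p6 = true.
(!p1) alone gives p1 = false.
But (p1) is also a unit clause — contradiction.
Neither p3 = true nor p3 = false works.

UNSATISFIABLE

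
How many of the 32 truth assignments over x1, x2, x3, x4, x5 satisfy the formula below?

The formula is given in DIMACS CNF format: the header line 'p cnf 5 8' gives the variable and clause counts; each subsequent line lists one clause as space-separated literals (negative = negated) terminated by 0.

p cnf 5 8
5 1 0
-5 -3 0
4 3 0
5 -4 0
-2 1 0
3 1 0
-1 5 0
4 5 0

There are 2^5 = 32 truth assignments over (x1, x2, x3, x4, x5).
Split on x2. With x2 = True, the clauses containing x2 are satisfied and ¬x2 drops from the rest; 1 of the 2^4 = 16 assignments to the other variables satisfy what remains.
With x2 = False, by the same count on the reduced clause set, 1 assignment works.
(One model: x1=T, x2=F, x3=F, x4=T, x5=T.)
Total: 1 + 1 = 2.

2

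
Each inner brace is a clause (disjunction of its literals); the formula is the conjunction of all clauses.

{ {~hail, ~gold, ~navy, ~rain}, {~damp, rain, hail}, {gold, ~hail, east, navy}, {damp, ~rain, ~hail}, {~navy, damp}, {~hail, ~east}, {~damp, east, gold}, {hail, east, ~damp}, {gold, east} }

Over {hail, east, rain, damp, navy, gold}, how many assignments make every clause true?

14

There are 2^6 = 64 truth assignments over (hail, east, rain, damp, navy, gold).
Split on damp. With damp = 1, the clauses containing damp are satisfied and ~damp drops from the rest; 7 of the 2^5 = 32 assignments to the other variables satisfy what remains.
With damp = 0, by the same count on the reduced clause set, 7 assignments work.
Total: 7 + 7 = 14.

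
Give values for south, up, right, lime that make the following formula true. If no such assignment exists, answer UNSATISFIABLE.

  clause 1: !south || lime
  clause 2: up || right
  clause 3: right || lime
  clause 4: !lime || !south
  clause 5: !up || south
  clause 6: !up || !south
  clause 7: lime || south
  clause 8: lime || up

south: false; up: false; right: true; lime: true

Try south = false.
Unit clause (!up) forces up = false.
Unit clause (right) forces right = true.
Unit clause (lime) forces lime = true.
Every clause now holds.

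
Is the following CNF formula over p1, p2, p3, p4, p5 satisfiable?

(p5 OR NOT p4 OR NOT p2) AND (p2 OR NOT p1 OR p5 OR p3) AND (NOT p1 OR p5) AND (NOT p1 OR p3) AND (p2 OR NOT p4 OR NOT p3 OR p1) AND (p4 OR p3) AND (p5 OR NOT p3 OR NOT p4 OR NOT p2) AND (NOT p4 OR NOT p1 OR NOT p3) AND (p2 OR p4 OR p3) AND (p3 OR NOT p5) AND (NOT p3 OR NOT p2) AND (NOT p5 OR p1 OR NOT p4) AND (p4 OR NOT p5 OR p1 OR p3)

Branch on p1: set p1 = false.
Branch on p4: set p4 = false.
Unit clause (p3) forces p3 = true.
Unit clause (NOT p2) forces p2 = false.
No clause remains; p5 is free.
A satisfying assignment: p1 ↦ false,  p2 ↦ false,  p3 ↦ true,  p4 ↦ false,  p5 ↦ true.

Yes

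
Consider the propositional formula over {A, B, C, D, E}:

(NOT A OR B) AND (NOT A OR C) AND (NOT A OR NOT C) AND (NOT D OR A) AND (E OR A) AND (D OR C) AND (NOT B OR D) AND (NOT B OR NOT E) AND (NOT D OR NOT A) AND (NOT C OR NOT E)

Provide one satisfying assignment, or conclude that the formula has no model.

Branch on A: set A = false.
(NOT D) alone gives D = false.
(E) alone gives E = true.
(C) alone gives C = true.
Now (NOT C) is unsatisfied and unit — conflict.
That branch fails; take A = true instead.
(B) alone gives B = true.
(C) alone gives C = true.
Now (NOT C) is unsatisfied and unit — conflict.
Neither A = true nor A = false works.

UNSATISFIABLE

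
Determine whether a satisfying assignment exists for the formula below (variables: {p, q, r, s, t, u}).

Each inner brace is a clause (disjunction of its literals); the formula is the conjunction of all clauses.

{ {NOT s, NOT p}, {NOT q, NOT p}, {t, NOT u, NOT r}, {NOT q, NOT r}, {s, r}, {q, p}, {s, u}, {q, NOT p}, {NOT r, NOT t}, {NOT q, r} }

Branch on s: set s = false.
The clause (r) is unit, so r = true.
The clause (NOT q) is unit, so q = false.
The clause (p) is unit, so p = true.
That conflicts with the unit clause (NOT p).
So s must be the other value — set s = true.
The clause (NOT p) is unit, so p = false.
The clause (q) is unit, so q = true.
The clause (NOT r) is unit, so r = false.
That conflicts with the unit clause (r).
Either choice for s ends in contradiction.
No assignment satisfies every clause.

No, unsatisfiable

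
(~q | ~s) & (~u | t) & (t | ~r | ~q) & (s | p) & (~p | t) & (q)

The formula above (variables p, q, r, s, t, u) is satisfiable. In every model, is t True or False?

Suppose t = 0.
Unit clause (~u) forces u = 0.
Unit clause (~p) forces p = 0.
Unit clause (s) forces s = 1.
Unit clause (~q) forces q = 0.
Now (q) is unsatisfied and unit — conflict.
So every satisfying assignment has t = True.

True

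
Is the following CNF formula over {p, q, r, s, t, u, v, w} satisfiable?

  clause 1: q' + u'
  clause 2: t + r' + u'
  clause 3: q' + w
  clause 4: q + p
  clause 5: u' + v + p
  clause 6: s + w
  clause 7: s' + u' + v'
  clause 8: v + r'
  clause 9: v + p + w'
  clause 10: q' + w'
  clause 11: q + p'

Unsatisfiable

Case q = 0:
From the singleton clause (p), p = 1.
But (p') is also a unit clause — contradiction.
That branch fails; take q = 1 instead.
From the singleton clause (u'), u = 0.
From the singleton clause (w), w = 1.
But (w') is also a unit clause — contradiction.
Either choice for q ends in contradiction.
No assignment satisfies every clause.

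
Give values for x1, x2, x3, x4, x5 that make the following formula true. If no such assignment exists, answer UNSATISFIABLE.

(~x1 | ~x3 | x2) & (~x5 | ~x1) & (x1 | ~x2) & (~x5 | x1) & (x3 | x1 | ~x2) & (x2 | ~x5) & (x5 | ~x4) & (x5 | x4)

UNSATISFIABLE

Suppose x5 = 0.
(~x4) alone gives x4 = 0.
Now (x4) is unsatisfied and unit — conflict.
Backtrack on x5: now try x5 = 1.
(~x1) alone gives x1 = 0.
Now (x1) is unsatisfied and unit — conflict.
Either choice for x5 ends in contradiction.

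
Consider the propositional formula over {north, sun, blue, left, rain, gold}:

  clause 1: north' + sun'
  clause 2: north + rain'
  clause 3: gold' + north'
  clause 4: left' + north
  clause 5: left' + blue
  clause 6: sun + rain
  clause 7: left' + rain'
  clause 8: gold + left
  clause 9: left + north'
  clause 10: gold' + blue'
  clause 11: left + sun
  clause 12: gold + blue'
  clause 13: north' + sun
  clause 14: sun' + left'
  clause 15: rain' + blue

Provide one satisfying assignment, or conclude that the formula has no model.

Case north = 0:
From the singleton clause (rain'), rain = 0.
From the singleton clause (left'), left = 0.
From the singleton clause (sun), sun = 1.
From the singleton clause (gold), gold = 1.
From the singleton clause (blue'), blue = 0.
All clauses are satisfied.

north: 0,  sun: 1,  blue: 0,  left: 0,  rain: 0,  gold: 1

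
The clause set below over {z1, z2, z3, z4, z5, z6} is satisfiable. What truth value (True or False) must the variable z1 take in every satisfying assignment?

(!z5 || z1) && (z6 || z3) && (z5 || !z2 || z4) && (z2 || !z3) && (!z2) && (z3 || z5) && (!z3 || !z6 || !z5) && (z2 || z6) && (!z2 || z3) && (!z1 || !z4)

True

Suppose z1 = false.
From the singleton clause (!z5), z5 = false.
From the singleton clause (!z2), z2 = false.
From the singleton clause (!z3), z3 = false.
But (z3) is also a unit clause — contradiction.
So every satisfying assignment has z1 = True.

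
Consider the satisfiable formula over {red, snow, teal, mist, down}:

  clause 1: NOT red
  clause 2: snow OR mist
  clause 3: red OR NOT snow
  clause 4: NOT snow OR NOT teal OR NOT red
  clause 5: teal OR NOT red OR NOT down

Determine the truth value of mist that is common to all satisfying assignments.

True

Suppose mist = false.
The clause (NOT red) is unit, so red = false.
The clause (snow) is unit, so snow = true.
That conflicts with the unit clause (NOT snow).
So every satisfying assignment has mist = True.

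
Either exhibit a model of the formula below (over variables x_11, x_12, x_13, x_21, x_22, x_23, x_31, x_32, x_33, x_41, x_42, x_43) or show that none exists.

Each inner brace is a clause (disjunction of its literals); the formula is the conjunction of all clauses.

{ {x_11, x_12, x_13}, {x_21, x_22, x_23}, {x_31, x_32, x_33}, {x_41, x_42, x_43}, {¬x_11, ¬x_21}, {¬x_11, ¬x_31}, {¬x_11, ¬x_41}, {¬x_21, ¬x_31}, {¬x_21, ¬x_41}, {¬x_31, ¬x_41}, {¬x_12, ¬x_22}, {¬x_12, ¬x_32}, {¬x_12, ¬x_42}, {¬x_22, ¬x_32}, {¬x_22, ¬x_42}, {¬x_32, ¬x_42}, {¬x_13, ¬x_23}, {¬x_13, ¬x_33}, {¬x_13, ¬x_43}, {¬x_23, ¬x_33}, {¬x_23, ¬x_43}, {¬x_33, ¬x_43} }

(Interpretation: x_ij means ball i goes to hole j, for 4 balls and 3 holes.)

UNSATISFIABLE

Suppose x_11 = False.
Suppose x_12 = True.
From the singleton clause (¬x_22), x_22 = False.
From the singleton clause (¬x_32), x_32 = False.
From the singleton clause (¬x_42), x_42 = False.
Suppose x_21 = True.
From the singleton clause (¬x_31), x_31 = False.
From the singleton clause (x_33), x_33 = True.
From the singleton clause (¬x_41), x_41 = False.
From the singleton clause (x_43), x_43 = True.
That conflicts with the unit clause (¬x_43).
So x_21 must be the other value — set x_21 = False.
From the singleton clause (x_23), x_23 = True.
From the singleton clause (¬x_13), x_13 = False.
From the singleton clause (¬x_33), x_33 = False.
From the singleton clause (x_31), x_31 = True.
From the singleton clause (¬x_41), x_41 = False.
From the singleton clause (x_43), x_43 = True.
That conflicts with the unit clause (¬x_43).
Both values of x_21 lead to a conflict.
So x_12 must be the other value — set x_12 = False.
From the singleton clause (x_13), x_13 = True.
From the singleton clause (¬x_23), x_23 = False.
From the singleton clause (¬x_33), x_33 = False.
From the singleton clause (¬x_43), x_43 = False.
Suppose x_21 = True.
From the singleton clause (¬x_31), x_31 = False.
From the singleton clause (x_32), x_32 = True.
From the singleton clause (¬x_41), x_41 = False.
From the singleton clause (x_42), x_42 = True.
That conflicts with the unit clause (¬x_42).
So x_21 must be the other value — set x_21 = False.
From the singleton clause (x_22), x_22 = True.
From the singleton clause (¬x_32), x_32 = False.
From the singleton clause (x_31), x_31 = True.
From the singleton clause (¬x_41), x_41 = False.
From the singleton clause (x_42), x_42 = True.
That conflicts with the unit clause (¬x_42).
Both values of x_21 lead to a conflict.
Both values of x_12 lead to a conflict.
So x_11 must be the other value — set x_11 = True.
From the singleton clause (¬x_21), x_21 = False.
From the singleton clause (¬x_31), x_31 = False.
From the singleton clause (¬x_41), x_41 = False.
Suppose x_22 = True.
From the singleton clause (¬x_12), x_12 = False.
From the singleton clause (¬x_32), x_32 = False.
From the singleton clause (x_33), x_33 = True.
From the singleton clause (¬x_42), x_42 = False.
From the singleton clause (x_43), x_43 = True.
That conflicts with the unit clause (¬x_43).
So x_22 must be the other value — set x_22 = False.
From the singleton clause (x_23), x_23 = True.
From the singleton clause (¬x_13), x_13 = False.
From the singleton clause (¬x_33), x_33 = False.
From the singleton clause (x_32), x_32 = True.
From the singleton clause (¬x_12), x_12 = False.
From the singleton clause (¬x_42), x_42 = False.
From the singleton clause (x_43), x_43 = True.
That conflicts with the unit clause (¬x_43).
Both values of x_22 lead to a conflict.
Both values of x_11 lead to a conflict.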